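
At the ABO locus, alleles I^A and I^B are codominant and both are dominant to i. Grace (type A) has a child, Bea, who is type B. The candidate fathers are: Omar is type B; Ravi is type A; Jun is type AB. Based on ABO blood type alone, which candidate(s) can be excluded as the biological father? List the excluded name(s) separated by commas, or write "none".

A candidate is excluded only if no genotype consistent with his phenotype could produce a type B child with a type A mother.
Ravi (type A): no genotype consistent with that phenotype can produce a type-B child with a type-A mother.

Ravi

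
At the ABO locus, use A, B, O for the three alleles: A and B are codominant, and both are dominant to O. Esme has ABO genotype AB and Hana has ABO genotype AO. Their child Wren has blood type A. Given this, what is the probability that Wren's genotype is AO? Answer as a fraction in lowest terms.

1/2

Cross AB × AO → 1/4 AA, 1/4 AB, 1/4 AO, 1/4 BO.
Type-A genotypes among offspring: AA (1/4), AO (1/4); total 1/2.
P(AO | type A) = (1/4) / (1/2) = 1/2.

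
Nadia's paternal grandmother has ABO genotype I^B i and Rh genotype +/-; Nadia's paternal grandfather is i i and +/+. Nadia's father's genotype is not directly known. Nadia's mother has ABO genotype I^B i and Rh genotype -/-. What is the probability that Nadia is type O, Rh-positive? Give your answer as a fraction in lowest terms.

9/32

Nadia's father's ABO genotype from I^B i × i i: 1/2 I^B i, 1/2 i i.
Crossing each possibility with the mother I^B i and summing P(type O): 1/2·1/4 + 1/2·1/2 = 3/8.
Similarly for Rh via the father's Rh distribution: P(Rh+) = 3/4.
Independent loci: 3/8 × 3/4 = 9/32.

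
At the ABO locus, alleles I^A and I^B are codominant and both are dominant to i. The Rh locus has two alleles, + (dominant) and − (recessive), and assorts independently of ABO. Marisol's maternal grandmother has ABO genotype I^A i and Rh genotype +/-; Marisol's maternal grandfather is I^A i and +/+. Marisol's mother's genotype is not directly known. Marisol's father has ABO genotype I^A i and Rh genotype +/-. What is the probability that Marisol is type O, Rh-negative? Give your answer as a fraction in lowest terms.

1/32

Marisol's mother's ABO genotype from I^A i × I^A i: 1/4 I^A I^A, 1/2 I^A i, 1/4 i i.
Crossing each possibility with the father I^A i and summing P(type O): 1/4·0 + 1/2·1/4 + 1/4·1/2 = 1/4.
Similarly for Rh via the mother's Rh distribution: P(Rh-) = 1/8.
Independent loci: 1/4 × 1/8 = 1/32.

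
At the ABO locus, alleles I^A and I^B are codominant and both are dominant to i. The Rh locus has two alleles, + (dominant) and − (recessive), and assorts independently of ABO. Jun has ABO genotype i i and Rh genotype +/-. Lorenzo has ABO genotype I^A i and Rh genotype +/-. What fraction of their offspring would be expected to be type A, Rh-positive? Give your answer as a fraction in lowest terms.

ABO cross i i × I^A i → offspring phenotypes: 1/2 O, 1/2 A.
Rh cross +/- × +/- → 3/4 Rh+, 1/4 Rh-.
Independent loci: P(type A, Rh-positive) = 1/2 × 3/4 = 3/8.

3/8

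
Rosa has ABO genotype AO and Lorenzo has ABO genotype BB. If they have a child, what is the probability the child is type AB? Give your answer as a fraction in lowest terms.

ABO cross AO × BB → offspring phenotypes: 1/2 B, 1/2 AB.
So P(type AB) = 1/2.

1/2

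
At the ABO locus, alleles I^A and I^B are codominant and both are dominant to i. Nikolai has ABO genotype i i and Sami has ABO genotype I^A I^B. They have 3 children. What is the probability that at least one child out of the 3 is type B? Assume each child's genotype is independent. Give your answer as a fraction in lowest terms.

7/8

ABO cross i i × I^A I^B → 1/2 A, 1/2 B.
So P(type B) = 1/2 per child.
P(none) = (1/2)^3 = 1/8; P(at least one) = 1 − 1/8 = 7/8.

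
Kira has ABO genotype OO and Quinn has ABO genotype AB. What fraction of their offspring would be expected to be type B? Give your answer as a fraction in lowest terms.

1/2

ABO cross OO × AB → offspring phenotypes: 1/2 A, 1/2 B.
So P(type B) = 1/2.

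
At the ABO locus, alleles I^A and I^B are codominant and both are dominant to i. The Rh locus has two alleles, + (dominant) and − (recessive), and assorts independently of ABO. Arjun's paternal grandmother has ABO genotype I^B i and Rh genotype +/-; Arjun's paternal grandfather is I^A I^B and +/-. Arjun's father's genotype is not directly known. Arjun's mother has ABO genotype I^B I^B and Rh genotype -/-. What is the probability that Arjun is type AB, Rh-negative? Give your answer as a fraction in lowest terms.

1/8

Arjun's father's ABO genotype from I^B i × I^A I^B: 1/4 I^A I^B, 1/4 I^A i, 1/4 I^B I^B, 1/4 I^B i.
Crossing each possibility with the mother I^B I^B and summing P(type AB): 1/4·1/2 + 1/4·1/2 + 1/4·0 + 1/4·0 = 1/4.
Similarly for Rh via the father's Rh distribution: P(Rh-) = 1/2.
Independent loci: 1/4 × 1/2 = 1/8.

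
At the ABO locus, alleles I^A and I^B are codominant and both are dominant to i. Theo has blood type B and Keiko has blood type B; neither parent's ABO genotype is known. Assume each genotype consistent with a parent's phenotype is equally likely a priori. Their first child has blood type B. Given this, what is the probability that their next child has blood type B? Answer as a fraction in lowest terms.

Possible genotypes: Theo ∈ {I^B I^B, I^B i}; Keiko ∈ {I^B I^B, I^B i}.
Weight each parental genotype pair by prior × P(type-B child):
  I^B I^B × I^B I^B: posterior weight 4/15; P(next child type B) = 1.
  I^B I^B × I^B i: posterior weight 4/15; P(next child type B) = 1.
  I^B i × I^B I^B: posterior weight 4/15; P(next child type B) = 1.
  I^B i × I^B i: posterior weight 1/5; P(next child type B) = 3/4.
Weighted sum = 19/20.

19/20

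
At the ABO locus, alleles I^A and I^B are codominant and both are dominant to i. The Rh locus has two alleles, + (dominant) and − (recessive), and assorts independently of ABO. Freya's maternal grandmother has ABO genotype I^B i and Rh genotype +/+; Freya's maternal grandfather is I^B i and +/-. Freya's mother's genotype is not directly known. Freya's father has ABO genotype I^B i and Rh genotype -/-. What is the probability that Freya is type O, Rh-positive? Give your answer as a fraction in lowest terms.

3/16

Freya's mother's ABO genotype from I^B i × I^B i: 1/4 I^B I^B, 1/2 I^B i, 1/4 i i.
Crossing each possibility with the father I^B i and summing P(type O): 1/4·0 + 1/2·1/4 + 1/4·1/2 = 1/4.
Similarly for Rh via the mother's Rh distribution: P(Rh+) = 3/4.
Independent loci: 1/4 × 3/4 = 3/16.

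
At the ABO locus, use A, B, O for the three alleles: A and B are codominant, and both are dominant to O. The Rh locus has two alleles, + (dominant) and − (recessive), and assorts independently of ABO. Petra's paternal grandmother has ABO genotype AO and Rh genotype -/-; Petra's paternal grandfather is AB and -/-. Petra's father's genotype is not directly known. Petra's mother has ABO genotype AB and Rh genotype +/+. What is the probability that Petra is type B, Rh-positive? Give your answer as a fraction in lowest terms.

1/4

Petra's father's ABO genotype from AO × AB: 1/4 AA, 1/4 AB, 1/4 AO, 1/4 BO.
Crossing each possibility with the mother AB and summing P(type B): 1/4·0 + 1/4·1/4 + 1/4·1/4 + 1/4·1/2 = 1/4.
Similarly for Rh via the father's Rh distribution: P(Rh+) = 1.
Independent loci: 1/4 × 1 = 1/4.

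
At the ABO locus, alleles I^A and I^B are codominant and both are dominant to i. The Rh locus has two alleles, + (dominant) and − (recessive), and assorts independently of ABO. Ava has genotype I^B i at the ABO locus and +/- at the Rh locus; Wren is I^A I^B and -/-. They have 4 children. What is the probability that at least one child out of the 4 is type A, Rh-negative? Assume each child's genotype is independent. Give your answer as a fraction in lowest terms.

ABO cross I^B i × I^A I^B → 1/4 A, 1/2 B, 1/4 AB.
Rh cross +/- × -/- → 1/2 Rh+, 1/2 Rh-; so P(type A, Rh-negative) = 1/4 × 1/2 = 1/8 per child.
P(none) = (7/8)^4 = 2401/4096; P(at least one) = 1 − 2401/4096 = 1695/4096.

1695/4096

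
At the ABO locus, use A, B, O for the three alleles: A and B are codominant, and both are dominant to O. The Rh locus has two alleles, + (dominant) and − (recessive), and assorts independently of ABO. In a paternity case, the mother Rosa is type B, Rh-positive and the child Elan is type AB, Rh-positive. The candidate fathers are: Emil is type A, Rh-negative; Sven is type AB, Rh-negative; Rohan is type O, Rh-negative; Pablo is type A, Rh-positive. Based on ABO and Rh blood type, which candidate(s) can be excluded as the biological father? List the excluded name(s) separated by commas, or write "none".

Rohan

A candidate is excluded only if no genotype consistent with his phenotype could produce a type AB, Rh-positive child with a type B, Rh-positive mother.
Rohan (type O, Rh-): no genotype consistent with that phenotype can produce a type-AB Rh+ child with a type-B mother.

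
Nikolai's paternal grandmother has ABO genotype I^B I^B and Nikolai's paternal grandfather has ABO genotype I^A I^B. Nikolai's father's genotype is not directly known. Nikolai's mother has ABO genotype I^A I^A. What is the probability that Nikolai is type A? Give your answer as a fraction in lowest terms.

1/4

Nikolai's father's ABO genotype from I^B I^B × I^A I^B: 1/2 I^A I^B, 1/2 I^B I^B.
Crossing each possibility with the mother I^A I^A and summing P(type A): 1/2·1/2 + 1/2·0 = 1/4.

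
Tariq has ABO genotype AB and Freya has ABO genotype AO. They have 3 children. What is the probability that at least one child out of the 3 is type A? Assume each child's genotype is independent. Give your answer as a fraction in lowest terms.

7/8

ABO cross AB × AO → 1/2 A, 1/4 B, 1/4 AB.
So P(type A) = 1/2 per child.
P(none) = (1/2)^3 = 1/8; P(at least one) = 1 − 1/8 = 7/8.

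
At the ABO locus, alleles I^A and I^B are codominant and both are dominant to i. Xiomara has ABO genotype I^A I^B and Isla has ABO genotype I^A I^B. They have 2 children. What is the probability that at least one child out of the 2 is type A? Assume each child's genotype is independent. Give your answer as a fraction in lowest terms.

7/16

ABO cross I^A I^B × I^A I^B → 1/4 A, 1/4 B, 1/2 AB.
So P(type A) = 1/4 per child.
P(none) = (3/4)^2 = 9/16; P(at least one) = 1 − 9/16 = 7/16.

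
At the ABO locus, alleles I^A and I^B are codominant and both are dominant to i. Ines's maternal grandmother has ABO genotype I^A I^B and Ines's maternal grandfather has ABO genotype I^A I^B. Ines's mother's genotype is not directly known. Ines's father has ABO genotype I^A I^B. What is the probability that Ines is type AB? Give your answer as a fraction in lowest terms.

1/2

Ines's mother's ABO genotype from I^A I^B × I^A I^B: 1/4 I^A I^A, 1/2 I^A I^B, 1/4 I^B I^B.
Crossing each possibility with the father I^A I^B and summing P(type AB): 1/4·1/2 + 1/2·1/2 + 1/4·1/2 = 1/2.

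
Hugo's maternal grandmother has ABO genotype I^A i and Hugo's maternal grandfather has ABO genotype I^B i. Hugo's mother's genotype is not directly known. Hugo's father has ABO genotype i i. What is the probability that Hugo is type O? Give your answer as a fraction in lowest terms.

1/2

Hugo's mother's ABO genotype from I^A i × I^B i: 1/4 I^A I^B, 1/4 I^A i, 1/4 I^B i, 1/4 i i.
Crossing each possibility with the father i i and summing P(type O): 1/4·0 + 1/4·1/2 + 1/4·1/2 + 1/4·1 = 1/2.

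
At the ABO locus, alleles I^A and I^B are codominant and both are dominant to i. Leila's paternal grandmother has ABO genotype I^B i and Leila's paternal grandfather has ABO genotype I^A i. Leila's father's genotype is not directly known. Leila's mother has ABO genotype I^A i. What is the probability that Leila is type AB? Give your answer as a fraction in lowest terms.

1/8

Leila's father's ABO genotype from I^B i × I^A i: 1/4 I^A I^B, 1/4 I^A i, 1/4 I^B i, 1/4 i i.
Crossing each possibility with the mother I^A i and summing P(type AB): 1/4·1/4 + 1/4·0 + 1/4·1/4 + 1/4·0 = 1/8.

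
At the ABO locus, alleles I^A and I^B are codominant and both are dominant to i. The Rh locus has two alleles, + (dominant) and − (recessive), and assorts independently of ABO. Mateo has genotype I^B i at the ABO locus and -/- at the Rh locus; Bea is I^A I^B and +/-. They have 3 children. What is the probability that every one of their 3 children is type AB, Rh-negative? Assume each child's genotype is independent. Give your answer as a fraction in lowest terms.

1/512

ABO cross I^B i × I^A I^B → 1/4 A, 1/2 B, 1/4 AB.
Rh cross -/- × +/- → 1/2 Rh+, 1/2 Rh-; so P(type AB, Rh-negative) = 1/4 × 1/2 = 1/8 per child.
All 3 independent: (1/8)^3 = 1/512.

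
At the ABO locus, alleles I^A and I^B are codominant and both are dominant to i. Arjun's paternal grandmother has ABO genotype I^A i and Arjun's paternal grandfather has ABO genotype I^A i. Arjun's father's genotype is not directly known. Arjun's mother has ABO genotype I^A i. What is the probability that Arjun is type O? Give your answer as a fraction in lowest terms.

Arjun's father's ABO genotype from I^A i × I^A i: 1/4 I^A I^A, 1/2 I^A i, 1/4 i i.
Crossing each possibility with the mother I^A i and summing P(type O): 1/4·0 + 1/2·1/4 + 1/4·1/2 = 1/4.

1/4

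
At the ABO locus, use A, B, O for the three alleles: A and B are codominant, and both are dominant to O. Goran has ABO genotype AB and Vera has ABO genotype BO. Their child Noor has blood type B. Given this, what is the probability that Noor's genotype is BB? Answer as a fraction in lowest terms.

1/2

Cross AB × BO → 1/4 AB, 1/4 AO, 1/4 BB, 1/4 BO.
Type-B genotypes among offspring: BB (1/4), BO (1/4); total 1/2.
P(BB | type B) = (1/4) / (1/2) = 1/2.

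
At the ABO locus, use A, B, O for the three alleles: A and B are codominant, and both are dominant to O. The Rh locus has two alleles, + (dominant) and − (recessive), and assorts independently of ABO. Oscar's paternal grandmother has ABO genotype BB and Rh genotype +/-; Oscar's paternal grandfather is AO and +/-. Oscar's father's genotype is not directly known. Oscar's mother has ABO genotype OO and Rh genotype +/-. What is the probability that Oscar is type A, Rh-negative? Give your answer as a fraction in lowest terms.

1/16

Oscar's father's ABO genotype from BB × AO: 1/2 AB, 1/2 BO.
Crossing each possibility with the mother OO and summing P(type A): 1/2·1/2 + 1/2·0 = 1/4.
Similarly for Rh via the father's Rh distribution: P(Rh-) = 1/4.
Independent loci: 1/4 × 1/4 = 1/16.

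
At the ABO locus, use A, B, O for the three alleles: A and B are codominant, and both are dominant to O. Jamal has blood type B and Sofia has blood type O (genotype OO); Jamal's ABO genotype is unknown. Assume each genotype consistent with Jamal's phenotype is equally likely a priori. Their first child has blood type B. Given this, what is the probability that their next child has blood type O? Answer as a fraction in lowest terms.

Possible genotypes: Jamal ∈ {BB, BO}; Sofia ∈ {OO}.
Weight each parental genotype pair by prior × P(type-B child):
  BB × OO: posterior weight 2/3; P(next child type O) = 0.
  BO × OO: posterior weight 1/3; P(next child type O) = 1/2.
Weighted sum = 1/6.

1/6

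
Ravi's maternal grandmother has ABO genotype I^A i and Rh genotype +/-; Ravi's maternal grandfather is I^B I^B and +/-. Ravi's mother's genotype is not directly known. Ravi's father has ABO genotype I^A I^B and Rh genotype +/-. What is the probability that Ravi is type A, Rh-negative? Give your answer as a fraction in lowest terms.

1/16

Ravi's mother's ABO genotype from I^A i × I^B I^B: 1/2 I^A I^B, 1/2 I^B i.
Crossing each possibility with the father I^A I^B and summing P(type A): 1/2·1/4 + 1/2·1/4 = 1/4.
Similarly for Rh via the mother's Rh distribution: P(Rh-) = 1/4.
Independent loci: 1/4 × 1/4 = 1/16.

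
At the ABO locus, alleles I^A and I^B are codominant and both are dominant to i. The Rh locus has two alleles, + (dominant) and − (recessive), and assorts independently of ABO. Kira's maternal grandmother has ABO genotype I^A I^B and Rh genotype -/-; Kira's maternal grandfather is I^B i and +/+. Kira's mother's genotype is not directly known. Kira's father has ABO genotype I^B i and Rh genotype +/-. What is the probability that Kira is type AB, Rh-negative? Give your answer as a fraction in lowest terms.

Kira's mother's ABO genotype from I^A I^B × I^B i: 1/4 I^A I^B, 1/4 I^A i, 1/4 I^B I^B, 1/4 I^B i.
Crossing each possibility with the father I^B i and summing P(type AB): 1/4·1/4 + 1/4·1/4 + 1/4·0 + 1/4·0 = 1/8.
Similarly for Rh via the mother's Rh distribution: P(Rh-) = 1/4.
Independent loci: 1/8 × 1/4 = 1/32.

1/32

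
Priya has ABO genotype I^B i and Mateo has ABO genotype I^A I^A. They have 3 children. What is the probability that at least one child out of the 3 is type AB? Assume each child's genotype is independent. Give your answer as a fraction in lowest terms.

ABO cross I^B i × I^A I^A → 1/2 A, 1/2 AB.
So P(type AB) = 1/2 per child.
P(none) = (1/2)^3 = 1/8; P(at least one) = 1 − 1/8 = 7/8.

7/8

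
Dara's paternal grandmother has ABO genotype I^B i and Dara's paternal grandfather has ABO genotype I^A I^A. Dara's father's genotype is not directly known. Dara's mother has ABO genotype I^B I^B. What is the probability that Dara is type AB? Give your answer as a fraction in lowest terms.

Dara's father's ABO genotype from I^B i × I^A I^A: 1/2 I^A I^B, 1/2 I^A i.
Crossing each possibility with the mother I^B I^B and summing P(type AB): 1/2·1/2 + 1/2·1/2 = 1/2.

1/2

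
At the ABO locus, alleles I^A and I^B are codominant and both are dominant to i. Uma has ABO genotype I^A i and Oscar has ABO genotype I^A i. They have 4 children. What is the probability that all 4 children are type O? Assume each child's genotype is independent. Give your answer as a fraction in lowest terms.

ABO cross I^A i × I^A i → 1/4 O, 3/4 A.
So P(type O) = 1/4 per child.
All 4 independent: (1/4)^4 = 1/256.

1/256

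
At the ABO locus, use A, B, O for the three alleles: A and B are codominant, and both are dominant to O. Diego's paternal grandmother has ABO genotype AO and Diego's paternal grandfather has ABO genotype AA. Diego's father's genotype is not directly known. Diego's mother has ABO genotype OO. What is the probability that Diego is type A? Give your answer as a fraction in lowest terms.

Diego's father's ABO genotype from AO × AA: 1/2 AA, 1/2 AO.
Crossing each possibility with the mother OO and summing P(type A): 1/2·1 + 1/2·1/2 = 3/4.

3/4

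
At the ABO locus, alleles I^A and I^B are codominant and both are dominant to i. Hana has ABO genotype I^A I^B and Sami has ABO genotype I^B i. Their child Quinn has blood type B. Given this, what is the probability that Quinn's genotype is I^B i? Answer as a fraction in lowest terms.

Cross I^A I^B × I^B i → 1/4 I^A I^B, 1/4 I^A i, 1/4 I^B I^B, 1/4 I^B i.
Type-B genotypes among offspring: I^B I^B (1/4), I^B i (1/4); total 1/2.
P(I^B i | type B) = (1/4) / (1/2) = 1/2.

1/2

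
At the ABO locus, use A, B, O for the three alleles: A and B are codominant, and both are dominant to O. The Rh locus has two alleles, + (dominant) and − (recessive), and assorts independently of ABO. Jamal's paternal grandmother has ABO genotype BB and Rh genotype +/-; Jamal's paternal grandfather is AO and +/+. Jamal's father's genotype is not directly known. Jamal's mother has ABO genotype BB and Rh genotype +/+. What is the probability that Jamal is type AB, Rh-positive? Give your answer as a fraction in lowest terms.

1/4

Jamal's father's ABO genotype from BB × AO: 1/2 AB, 1/2 BO.
Crossing each possibility with the mother BB and summing P(type AB): 1/2·1/2 + 1/2·0 = 1/4.
Similarly for Rh via the father's Rh distribution: P(Rh+) = 1.
Independent loci: 1/4 × 1 = 1/4.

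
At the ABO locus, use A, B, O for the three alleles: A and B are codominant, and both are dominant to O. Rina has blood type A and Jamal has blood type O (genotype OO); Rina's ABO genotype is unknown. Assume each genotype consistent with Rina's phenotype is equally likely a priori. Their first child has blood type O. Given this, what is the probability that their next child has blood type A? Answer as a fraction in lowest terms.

1/2

Possible genotypes: Rina ∈ {AA, AO}; Jamal ∈ {OO}.
Weight each parental genotype pair by prior × P(type-O child):
  AO × OO: posterior weight 1; P(next child type A) = 1/2.
Weighted sum = 1/2.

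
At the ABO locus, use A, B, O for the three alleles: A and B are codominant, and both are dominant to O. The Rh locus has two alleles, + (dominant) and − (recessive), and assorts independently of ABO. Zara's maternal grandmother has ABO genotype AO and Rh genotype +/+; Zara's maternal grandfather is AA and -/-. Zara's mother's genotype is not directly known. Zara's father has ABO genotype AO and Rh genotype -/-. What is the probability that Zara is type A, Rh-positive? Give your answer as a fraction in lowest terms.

Zara's mother's ABO genotype from AO × AA: 1/2 AA, 1/2 AO.
Crossing each possibility with the father AO and summing P(type A): 1/2·1 + 1/2·3/4 = 7/8.
Similarly for Rh via the mother's Rh distribution: P(Rh+) = 1/2.
Independent loci: 7/8 × 1/2 = 7/16.

7/16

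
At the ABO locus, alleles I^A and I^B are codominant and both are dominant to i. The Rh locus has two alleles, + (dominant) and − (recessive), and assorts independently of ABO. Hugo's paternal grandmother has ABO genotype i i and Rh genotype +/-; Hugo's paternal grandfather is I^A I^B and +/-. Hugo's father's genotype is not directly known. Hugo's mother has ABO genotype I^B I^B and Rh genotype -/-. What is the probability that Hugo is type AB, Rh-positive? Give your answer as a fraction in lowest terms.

1/8

Hugo's father's ABO genotype from i i × I^A I^B: 1/2 I^A i, 1/2 I^B i.
Crossing each possibility with the mother I^B I^B and summing P(type AB): 1/2·1/2 + 1/2·0 = 1/4.
Similarly for Rh via the father's Rh distribution: P(Rh+) = 1/2.
Independent loci: 1/4 × 1/2 = 1/8.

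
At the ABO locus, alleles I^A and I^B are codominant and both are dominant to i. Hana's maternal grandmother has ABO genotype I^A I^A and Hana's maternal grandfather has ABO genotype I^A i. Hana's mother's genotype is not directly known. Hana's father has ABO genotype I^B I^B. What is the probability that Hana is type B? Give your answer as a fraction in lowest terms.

1/4

Hana's mother's ABO genotype from I^A I^A × I^A i: 1/2 I^A I^A, 1/2 I^A i.
Crossing each possibility with the father I^B I^B and summing P(type B): 1/2·0 + 1/2·1/2 = 1/4.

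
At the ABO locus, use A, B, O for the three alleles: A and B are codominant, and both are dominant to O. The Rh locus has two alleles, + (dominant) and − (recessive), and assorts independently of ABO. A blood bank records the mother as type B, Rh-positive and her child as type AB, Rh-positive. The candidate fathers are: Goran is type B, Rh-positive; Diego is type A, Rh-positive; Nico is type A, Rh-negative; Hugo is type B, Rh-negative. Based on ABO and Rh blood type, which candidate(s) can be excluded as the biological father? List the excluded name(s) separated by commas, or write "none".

Goran, Hugo

A candidate is excluded only if no genotype consistent with his phenotype could produce a type AB, Rh-positive child with a type B, Rh-positive mother.
Goran (type B, Rh+): no genotype consistent with that phenotype can produce a type-AB Rh+ child with a type-B mother.
Hugo (type B, Rh-): no genotype consistent with that phenotype can produce a type-AB Rh+ child with a type-B mother.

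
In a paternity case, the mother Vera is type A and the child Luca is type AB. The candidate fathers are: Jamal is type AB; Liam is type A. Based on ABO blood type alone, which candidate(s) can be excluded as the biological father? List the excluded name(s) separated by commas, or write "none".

A candidate is excluded only if no genotype consistent with his phenotype could produce a type AB child with a type A mother.
Liam (type A): no genotype consistent with that phenotype can produce a type-AB child with a type-A mother.

Liam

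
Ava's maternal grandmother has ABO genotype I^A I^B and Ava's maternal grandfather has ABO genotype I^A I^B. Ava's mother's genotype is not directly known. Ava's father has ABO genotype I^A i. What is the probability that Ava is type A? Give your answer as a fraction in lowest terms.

Ava's mother's ABO genotype from I^A I^B × I^A I^B: 1/4 I^A I^A, 1/2 I^A I^B, 1/4 I^B I^B.
Crossing each possibility with the father I^A i and summing P(type A): 1/4·1 + 1/2·1/2 + 1/4·0 = 1/2.

1/2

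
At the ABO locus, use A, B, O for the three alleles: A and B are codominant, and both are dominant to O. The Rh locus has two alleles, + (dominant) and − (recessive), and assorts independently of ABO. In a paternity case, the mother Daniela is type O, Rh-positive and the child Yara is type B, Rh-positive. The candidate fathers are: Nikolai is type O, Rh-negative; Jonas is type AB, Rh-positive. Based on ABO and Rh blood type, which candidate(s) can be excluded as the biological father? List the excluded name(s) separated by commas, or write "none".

A candidate is excluded only if no genotype consistent with his phenotype could produce a type B, Rh-positive child with a type O, Rh-positive mother.
Nikolai (type O, Rh-): no genotype consistent with that phenotype can produce a type-B Rh+ child with a type-O mother.

Nikolai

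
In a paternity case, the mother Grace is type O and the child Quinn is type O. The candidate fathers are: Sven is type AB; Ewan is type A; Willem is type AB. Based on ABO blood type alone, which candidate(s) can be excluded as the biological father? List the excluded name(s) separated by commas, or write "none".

Sven, Willem

A candidate is excluded only if no genotype consistent with his phenotype could produce a type O child with a type O mother.
Sven (type AB): no genotype consistent with that phenotype can produce a type-O child with a type-O mother.
Willem (type AB): no genotype consistent with that phenotype can produce a type-O child with a type-O mother.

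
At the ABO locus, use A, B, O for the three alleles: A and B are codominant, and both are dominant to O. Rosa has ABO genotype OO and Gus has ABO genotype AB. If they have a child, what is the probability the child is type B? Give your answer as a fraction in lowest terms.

ABO cross OO × AB → offspring phenotypes: 1/2 A, 1/2 B.
So P(type B) = 1/2.

1/2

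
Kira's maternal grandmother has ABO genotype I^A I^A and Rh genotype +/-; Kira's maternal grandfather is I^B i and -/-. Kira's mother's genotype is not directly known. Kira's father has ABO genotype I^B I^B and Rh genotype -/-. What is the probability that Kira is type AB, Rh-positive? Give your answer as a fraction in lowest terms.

1/8

Kira's mother's ABO genotype from I^A I^A × I^B i: 1/2 I^A I^B, 1/2 I^A i.
Crossing each possibility with the father I^B I^B and summing P(type AB): 1/2·1/2 + 1/2·1/2 = 1/2.
Similarly for Rh via the mother's Rh distribution: P(Rh+) = 1/4.
Independent loci: 1/2 × 1/4 = 1/8.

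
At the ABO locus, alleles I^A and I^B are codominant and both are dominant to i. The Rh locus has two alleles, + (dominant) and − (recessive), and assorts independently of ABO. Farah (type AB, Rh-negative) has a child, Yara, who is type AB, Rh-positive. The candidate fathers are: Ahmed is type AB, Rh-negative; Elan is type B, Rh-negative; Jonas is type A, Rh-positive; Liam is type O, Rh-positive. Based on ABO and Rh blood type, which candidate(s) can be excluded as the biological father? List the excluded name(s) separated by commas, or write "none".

Ahmed, Elan, Liam

A candidate is excluded only if no genotype consistent with his phenotype could produce a type AB, Rh-positive child with a type AB, Rh-negative mother.
Ahmed (type AB, Rh-): no genotype consistent with that phenotype can produce a type-AB Rh+ child with a type-AB mother.
Elan (type B, Rh-): no genotype consistent with that phenotype can produce a type-AB Rh+ child with a type-AB mother.
Liam (type O, Rh+): no genotype consistent with that phenotype can produce a type-AB Rh+ child with a type-AB mother.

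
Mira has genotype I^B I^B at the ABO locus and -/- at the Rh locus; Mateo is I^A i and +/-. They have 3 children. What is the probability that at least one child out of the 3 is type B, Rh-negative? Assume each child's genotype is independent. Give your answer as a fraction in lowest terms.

ABO cross I^B I^B × I^A i → 1/2 B, 1/2 AB.
Rh cross -/- × +/- → 1/2 Rh+, 1/2 Rh-; so P(type B, Rh-negative) = 1/2 × 1/2 = 1/4 per child.
P(none) = (3/4)^3 = 27/64; P(at least one) = 1 − 27/64 = 37/64.

37/64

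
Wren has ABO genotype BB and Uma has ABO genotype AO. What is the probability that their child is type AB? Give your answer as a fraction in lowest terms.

ABO cross BB × AO → offspring phenotypes: 1/2 B, 1/2 AB.
So P(type AB) = 1/2.

1/2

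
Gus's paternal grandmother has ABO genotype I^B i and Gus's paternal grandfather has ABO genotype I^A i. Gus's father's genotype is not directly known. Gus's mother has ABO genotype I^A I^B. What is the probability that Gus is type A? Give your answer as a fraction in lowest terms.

Gus's father's ABO genotype from I^B i × I^A i: 1/4 I^A I^B, 1/4 I^A i, 1/4 I^B i, 1/4 i i.
Crossing each possibility with the mother I^A I^B and summing P(type A): 1/4·1/4 + 1/4·1/2 + 1/4·1/4 + 1/4·1/2 = 3/8.

3/8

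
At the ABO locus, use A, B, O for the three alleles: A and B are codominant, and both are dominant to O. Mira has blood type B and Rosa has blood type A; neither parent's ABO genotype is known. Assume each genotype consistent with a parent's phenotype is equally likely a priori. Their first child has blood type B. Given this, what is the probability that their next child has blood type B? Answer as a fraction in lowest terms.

5/12

Possible genotypes: Mira ∈ {BB, BO}; Rosa ∈ {AA, AO}.
Weight each parental genotype pair by prior × P(type-B child):
  BB × AO: posterior weight 2/3; P(next child type B) = 1/2.
  BO × AO: posterior weight 1/3; P(next child type B) = 1/4.
Weighted sum = 5/12.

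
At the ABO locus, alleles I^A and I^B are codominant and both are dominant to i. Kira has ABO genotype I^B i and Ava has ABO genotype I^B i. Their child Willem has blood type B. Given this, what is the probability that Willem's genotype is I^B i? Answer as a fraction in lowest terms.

Cross I^B i × I^B i → 1/4 I^B I^B, 1/2 I^B i, 1/4 i i.
Type-B genotypes among offspring: I^B I^B (1/4), I^B i (1/2); total 3/4.
P(I^B i | type B) = (1/2) / (3/4) = 2/3.

2/3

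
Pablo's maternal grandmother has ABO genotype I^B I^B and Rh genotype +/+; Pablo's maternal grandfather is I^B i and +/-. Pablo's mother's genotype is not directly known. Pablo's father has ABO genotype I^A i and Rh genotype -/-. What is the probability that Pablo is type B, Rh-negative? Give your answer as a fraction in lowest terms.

Pablo's mother's ABO genotype from I^B I^B × I^B i: 1/2 I^B I^B, 1/2 I^B i.
Crossing each possibility with the father I^A i and summing P(type B): 1/2·1/2 + 1/2·1/4 = 3/8.
Similarly for Rh via the mother's Rh distribution: P(Rh-) = 1/4.
Independent loci: 3/8 × 1/4 = 3/32.

3/32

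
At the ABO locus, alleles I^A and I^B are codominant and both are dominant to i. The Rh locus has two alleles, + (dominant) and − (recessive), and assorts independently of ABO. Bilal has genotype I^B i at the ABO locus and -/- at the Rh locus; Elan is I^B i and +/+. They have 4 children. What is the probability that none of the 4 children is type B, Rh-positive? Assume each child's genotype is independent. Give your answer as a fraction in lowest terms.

ABO cross I^B i × I^B i → 1/4 O, 3/4 B.
Rh cross -/- × +/+ → 1 Rh+; so P(type B, Rh-positive) = 3/4 × 1 = 3/4 per child.
P(not type B, Rh-positive) = 1/4 for one child; (1/4)^4 = 1/256.

1/256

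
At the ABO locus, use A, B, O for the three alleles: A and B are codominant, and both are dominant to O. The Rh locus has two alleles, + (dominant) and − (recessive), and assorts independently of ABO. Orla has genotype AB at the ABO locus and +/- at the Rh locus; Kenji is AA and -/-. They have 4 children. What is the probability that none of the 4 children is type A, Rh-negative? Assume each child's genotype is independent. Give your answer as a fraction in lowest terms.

ABO cross AB × AA → 1/2 A, 1/2 AB.
Rh cross +/- × -/- → 1/2 Rh+, 1/2 Rh-; so P(type A, Rh-negative) = 1/2 × 1/2 = 1/4 per child.
P(not type A, Rh-negative) = 3/4 for one child; (3/4)^4 = 81/256.

81/256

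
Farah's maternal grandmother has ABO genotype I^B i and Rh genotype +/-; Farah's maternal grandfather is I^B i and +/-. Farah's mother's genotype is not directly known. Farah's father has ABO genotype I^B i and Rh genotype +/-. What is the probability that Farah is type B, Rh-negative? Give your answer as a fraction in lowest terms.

3/16

Farah's mother's ABO genotype from I^B i × I^B i: 1/4 I^B I^B, 1/2 I^B i, 1/4 i i.
Crossing each possibility with the father I^B i and summing P(type B): 1/4·1 + 1/2·3/4 + 1/4·1/2 = 3/4.
Similarly for Rh via the mother's Rh distribution: P(Rh-) = 1/4.
Independent loci: 3/4 × 1/4 = 3/16.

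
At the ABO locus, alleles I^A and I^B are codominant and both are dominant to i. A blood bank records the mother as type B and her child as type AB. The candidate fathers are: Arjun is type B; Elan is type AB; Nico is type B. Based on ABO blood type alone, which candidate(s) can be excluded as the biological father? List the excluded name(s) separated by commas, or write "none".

A candidate is excluded only if no genotype consistent with his phenotype could produce a type AB child with a type B mother.
Arjun (type B): no genotype consistent with that phenotype can produce a type-AB child with a type-B mother.
Nico (type B): no genotype consistent with that phenotype can produce a type-AB child with a type-B mother.

Arjun, Nico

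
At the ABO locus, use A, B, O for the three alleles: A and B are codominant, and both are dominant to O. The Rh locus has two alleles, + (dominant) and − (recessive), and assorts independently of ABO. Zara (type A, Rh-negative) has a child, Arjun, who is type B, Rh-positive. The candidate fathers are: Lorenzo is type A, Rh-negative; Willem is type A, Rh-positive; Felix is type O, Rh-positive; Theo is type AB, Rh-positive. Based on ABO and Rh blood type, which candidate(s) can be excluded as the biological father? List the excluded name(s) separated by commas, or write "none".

A candidate is excluded only if no genotype consistent with his phenotype could produce a type B, Rh-positive child with a type A, Rh-negative mother.
Lorenzo (type A, Rh-): no genotype consistent with that phenotype can produce a type-B Rh+ child with a type-A mother.
Willem (type A, Rh+): no genotype consistent with that phenotype can produce a type-B Rh+ child with a type-A mother.
Felix (type O, Rh+): no genotype consistent with that phenotype can produce a type-B Rh+ child with a type-A mother.

Lorenzo, Willem, Felix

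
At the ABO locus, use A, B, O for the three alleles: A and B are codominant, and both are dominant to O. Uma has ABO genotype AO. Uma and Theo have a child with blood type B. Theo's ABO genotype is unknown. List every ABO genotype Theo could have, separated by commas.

For each candidate genotype of Theo, check whether crossing it with AO can produce every observed child phenotype.
  AA → possible child types {A} ✗
  AB → possible child types {A, B, AB} ✓
  AO → possible child types {O, A} ✗
  BB → possible child types {B, AB} ✓
  BO → possible child types {O, A, B, AB} ✓
  OO → possible child types {O, A} ✗

AB, BB, BO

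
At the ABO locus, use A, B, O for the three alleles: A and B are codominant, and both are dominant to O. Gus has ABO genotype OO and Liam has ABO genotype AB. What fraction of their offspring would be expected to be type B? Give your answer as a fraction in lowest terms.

1/2

ABO cross OO × AB → offspring phenotypes: 1/2 A, 1/2 B.
So P(type B) = 1/2.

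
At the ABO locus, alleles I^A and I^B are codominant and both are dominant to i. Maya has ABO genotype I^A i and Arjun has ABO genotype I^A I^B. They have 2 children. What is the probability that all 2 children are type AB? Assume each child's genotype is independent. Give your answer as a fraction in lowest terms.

1/16

ABO cross I^A i × I^A I^B → 1/2 A, 1/4 B, 1/4 AB.
So P(type AB) = 1/4 per child.
All 2 independent: (1/4)^2 = 1/16.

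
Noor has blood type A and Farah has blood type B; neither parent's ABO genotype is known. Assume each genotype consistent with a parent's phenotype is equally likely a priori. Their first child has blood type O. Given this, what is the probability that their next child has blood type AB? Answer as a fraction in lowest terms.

Possible genotypes: Noor ∈ {AA, AO}; Farah ∈ {BB, BO}.
Weight each parental genotype pair by prior × P(type-O child):
  AO × BO: posterior weight 1; P(next child type AB) = 1/4.
Weighted sum = 1/4.

1/4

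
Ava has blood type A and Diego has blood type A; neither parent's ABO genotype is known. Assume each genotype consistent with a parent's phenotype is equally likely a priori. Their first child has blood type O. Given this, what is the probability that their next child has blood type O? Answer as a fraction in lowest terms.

1/4

Possible genotypes: Ava ∈ {I^A I^A, I^A i}; Diego ∈ {I^A I^A, I^A i}.
Weight each parental genotype pair by prior × P(type-O child):
  I^A i × I^A i: posterior weight 1; P(next child type O) = 1/4.
Weighted sum = 1/4.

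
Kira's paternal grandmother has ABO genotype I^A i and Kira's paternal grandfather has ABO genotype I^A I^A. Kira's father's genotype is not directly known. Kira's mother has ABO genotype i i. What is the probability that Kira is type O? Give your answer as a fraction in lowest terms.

Kira's father's ABO genotype from I^A i × I^A I^A: 1/2 I^A I^A, 1/2 I^A i.
Crossing each possibility with the mother i i and summing P(type O): 1/2·0 + 1/2·1/2 = 1/4.

1/4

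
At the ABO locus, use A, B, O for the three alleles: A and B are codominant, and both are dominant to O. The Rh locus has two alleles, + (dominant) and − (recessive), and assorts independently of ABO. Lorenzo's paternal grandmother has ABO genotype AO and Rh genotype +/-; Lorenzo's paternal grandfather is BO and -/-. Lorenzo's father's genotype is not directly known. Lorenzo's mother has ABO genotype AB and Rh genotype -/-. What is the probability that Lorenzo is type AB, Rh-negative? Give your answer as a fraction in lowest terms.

Lorenzo's father's ABO genotype from AO × BO: 1/4 AB, 1/4 AO, 1/4 BO, 1/4 OO.
Crossing each possibility with the mother AB and summing P(type AB): 1/4·1/2 + 1/4·1/4 + 1/4·1/4 + 1/4·0 = 1/4.
Similarly for Rh via the father's Rh distribution: P(Rh-) = 3/4.
Independent loci: 1/4 × 3/4 = 3/16.

3/16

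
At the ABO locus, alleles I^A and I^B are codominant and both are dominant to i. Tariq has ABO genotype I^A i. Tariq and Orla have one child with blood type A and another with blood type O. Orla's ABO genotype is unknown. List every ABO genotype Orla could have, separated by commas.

For each candidate genotype of Orla, check whether crossing it with I^A i can produce every observed child phenotype.
  I^A I^A → possible child types {A} ✗
  I^A I^B → possible child types {A, B, AB} ✗
  I^A i → possible child types {O, A} ✓
  I^B I^B → possible child types {B, AB} ✗
  I^B i → possible child types {O, A, B, AB} ✓
  i i → possible child types {O, A} ✓

I^A i, I^B i, i i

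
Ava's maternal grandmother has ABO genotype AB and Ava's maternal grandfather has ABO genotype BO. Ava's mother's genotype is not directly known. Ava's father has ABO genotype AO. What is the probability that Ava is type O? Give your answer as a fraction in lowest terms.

1/8

Ava's mother's ABO genotype from AB × BO: 1/4 AB, 1/4 AO, 1/4 BB, 1/4 BO.
Crossing each possibility with the father AO and summing P(type O): 1/4·0 + 1/4·1/4 + 1/4·0 + 1/4·1/4 = 1/8.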